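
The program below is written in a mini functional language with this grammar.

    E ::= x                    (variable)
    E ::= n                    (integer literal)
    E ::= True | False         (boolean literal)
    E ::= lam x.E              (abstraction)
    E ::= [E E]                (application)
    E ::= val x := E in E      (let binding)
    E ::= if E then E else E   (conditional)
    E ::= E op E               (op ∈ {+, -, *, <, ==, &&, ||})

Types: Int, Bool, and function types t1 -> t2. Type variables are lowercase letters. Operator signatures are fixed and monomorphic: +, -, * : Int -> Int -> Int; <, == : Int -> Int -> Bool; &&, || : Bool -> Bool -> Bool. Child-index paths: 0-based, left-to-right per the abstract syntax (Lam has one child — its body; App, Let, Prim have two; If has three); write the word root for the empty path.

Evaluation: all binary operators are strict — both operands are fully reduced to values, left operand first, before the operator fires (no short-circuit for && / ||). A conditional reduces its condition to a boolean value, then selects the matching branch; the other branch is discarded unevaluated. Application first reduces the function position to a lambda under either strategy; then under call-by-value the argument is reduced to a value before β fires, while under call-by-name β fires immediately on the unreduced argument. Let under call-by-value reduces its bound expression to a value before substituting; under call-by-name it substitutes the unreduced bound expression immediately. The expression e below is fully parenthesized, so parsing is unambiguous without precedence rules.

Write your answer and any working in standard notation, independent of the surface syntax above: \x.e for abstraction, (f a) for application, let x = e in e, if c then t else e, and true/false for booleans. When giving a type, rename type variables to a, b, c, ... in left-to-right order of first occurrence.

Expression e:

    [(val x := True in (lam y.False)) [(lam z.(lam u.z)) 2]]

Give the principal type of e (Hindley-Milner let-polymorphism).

Working:
let x : Bool
\y._ : a -> Bool
z : b
\u._ : c -> b
\z._ : b -> c -> b
  unify b -> c -> b ~ Int -> d
  unify b ~ Int
  unify c -> Int ~ d
_ _ : c -> Int
  unify a -> Bool ~ (c -> Int) -> e
  unify a ~ c -> Int
  unify Bool ~ e
_ _ : Bool

Answer: Bool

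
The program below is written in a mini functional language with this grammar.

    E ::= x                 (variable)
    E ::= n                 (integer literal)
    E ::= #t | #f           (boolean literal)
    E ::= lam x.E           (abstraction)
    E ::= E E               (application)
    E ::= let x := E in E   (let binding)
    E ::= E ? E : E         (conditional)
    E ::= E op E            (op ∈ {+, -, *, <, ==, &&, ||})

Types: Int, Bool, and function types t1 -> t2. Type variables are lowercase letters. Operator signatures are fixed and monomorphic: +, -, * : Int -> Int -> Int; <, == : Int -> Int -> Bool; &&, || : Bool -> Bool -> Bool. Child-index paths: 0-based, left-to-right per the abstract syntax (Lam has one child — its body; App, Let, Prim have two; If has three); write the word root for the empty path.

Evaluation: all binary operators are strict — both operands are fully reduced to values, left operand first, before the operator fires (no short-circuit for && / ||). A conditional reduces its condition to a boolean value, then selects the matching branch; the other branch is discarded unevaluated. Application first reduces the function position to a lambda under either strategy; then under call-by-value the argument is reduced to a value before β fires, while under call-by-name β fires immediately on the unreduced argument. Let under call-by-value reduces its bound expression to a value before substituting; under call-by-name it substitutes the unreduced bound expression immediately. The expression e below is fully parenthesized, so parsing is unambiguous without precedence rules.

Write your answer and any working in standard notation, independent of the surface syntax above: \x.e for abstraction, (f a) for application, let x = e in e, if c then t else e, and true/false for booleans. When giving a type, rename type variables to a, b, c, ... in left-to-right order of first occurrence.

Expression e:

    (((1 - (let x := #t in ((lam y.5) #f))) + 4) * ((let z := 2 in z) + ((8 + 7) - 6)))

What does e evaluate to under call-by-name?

Answer: 0

Trace:
step 0: (((1 - (let x = true in ((\y.5) false))) + 4) * ((let z = 2 in z) + ((8 + 7) - 6)))
step 1: [let@0.0.1] (((1 - ((\y.5) false)) + 4) * ((let z = 2 in z) + ((8 + 7) - 6)))
step 2: [beta@0.0.1] (((1 - 5) + 4) * ((let z = 2 in z) + ((8 + 7) - 6)))
step 3: [delta@0.0] ((-4 + 4) * ((let z = 2 in z) + ((8 + 7) - 6)))
step 4: [delta@0] (0 * ((let z = 2 in z) + ((8 + 7) - 6)))
step 5: [let@1.0] (0 * (2 + ((8 + 7) - 6)))
step 6: [delta@1.1.0] (0 * (2 + (15 - 6)))
step 7: [delta@1.1] (0 * (2 + 9))
step 8: [delta@1] (0 * 11)
step 9: [delta@root] 0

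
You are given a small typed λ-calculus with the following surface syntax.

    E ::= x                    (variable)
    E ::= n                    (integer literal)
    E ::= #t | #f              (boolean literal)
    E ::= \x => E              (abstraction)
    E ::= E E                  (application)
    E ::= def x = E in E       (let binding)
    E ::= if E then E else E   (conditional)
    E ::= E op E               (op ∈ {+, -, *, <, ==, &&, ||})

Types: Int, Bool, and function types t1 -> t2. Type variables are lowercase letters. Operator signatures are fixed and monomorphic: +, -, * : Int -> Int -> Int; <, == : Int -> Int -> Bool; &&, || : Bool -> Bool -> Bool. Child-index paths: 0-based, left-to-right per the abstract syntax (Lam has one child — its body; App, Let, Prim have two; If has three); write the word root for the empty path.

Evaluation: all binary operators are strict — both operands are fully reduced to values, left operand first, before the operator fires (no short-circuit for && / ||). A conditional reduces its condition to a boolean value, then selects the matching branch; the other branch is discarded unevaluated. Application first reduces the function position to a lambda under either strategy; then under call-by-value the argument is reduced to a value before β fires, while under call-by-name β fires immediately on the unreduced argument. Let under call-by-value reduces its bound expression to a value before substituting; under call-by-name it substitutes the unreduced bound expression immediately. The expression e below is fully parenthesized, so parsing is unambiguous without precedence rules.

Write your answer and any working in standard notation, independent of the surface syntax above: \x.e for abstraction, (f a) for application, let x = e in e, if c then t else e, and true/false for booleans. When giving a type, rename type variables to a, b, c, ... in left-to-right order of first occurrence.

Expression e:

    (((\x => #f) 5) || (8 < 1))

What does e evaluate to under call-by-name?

Answer: false

Derivation:
step 0: (((\x.false) 5) || (8 < 1))
step 1: [beta@0] (false || (8 < 1))
step 2: [delta@1] (false || false)
step 3: [delta@root] false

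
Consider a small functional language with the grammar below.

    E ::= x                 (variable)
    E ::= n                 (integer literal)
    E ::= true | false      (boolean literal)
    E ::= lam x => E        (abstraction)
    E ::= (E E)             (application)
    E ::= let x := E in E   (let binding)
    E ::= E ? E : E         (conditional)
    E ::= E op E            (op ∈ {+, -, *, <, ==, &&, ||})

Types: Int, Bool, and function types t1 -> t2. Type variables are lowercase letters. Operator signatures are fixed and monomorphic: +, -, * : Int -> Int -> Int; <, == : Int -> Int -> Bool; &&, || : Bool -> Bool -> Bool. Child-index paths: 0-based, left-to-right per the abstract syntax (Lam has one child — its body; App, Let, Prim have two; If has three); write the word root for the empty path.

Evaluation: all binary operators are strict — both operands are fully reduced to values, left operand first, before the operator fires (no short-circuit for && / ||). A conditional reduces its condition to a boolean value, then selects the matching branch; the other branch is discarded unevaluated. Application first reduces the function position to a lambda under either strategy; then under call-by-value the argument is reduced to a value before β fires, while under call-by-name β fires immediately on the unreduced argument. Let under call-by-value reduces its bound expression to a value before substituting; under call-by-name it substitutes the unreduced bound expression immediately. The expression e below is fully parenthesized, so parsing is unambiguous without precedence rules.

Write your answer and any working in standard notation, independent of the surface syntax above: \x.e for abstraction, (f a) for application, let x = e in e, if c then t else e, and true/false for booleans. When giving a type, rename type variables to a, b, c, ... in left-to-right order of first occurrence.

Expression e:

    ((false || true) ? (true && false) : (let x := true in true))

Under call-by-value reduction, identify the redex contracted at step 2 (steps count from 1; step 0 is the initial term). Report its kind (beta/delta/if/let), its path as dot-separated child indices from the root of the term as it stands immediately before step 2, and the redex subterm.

Working:
step 0: (if (false || true) then (true && false) else (let x = true in true))
step 1: [delta@0] (if true then (true && false) else (let x = true in true))
step 2: [if@root] (true && false)

Answer: if at root : (if true then (true && false) else (let x = true in true))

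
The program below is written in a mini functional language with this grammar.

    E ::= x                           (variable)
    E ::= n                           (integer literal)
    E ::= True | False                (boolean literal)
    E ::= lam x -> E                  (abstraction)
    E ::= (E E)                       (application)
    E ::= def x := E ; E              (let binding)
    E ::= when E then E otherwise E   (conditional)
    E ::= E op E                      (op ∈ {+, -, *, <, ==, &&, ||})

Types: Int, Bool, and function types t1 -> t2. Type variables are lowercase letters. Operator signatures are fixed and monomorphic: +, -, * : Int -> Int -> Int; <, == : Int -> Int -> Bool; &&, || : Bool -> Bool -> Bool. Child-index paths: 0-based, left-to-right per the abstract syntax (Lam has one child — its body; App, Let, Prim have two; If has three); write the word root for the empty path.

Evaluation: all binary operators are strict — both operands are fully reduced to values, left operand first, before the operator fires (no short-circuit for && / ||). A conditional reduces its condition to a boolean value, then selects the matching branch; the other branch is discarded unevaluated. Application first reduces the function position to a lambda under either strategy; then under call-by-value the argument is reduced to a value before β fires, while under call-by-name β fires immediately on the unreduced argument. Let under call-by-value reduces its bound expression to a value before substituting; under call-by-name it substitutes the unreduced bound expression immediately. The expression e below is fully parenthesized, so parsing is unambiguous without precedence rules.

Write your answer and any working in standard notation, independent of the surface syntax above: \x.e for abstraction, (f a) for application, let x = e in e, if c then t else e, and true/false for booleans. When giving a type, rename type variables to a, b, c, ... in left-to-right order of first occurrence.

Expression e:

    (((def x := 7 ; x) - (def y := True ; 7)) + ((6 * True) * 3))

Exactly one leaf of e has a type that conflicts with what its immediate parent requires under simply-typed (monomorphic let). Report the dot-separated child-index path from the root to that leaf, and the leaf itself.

Answer: 1.0.1 : true

Derivation:
let x : Int
x : Int
  unify Int ~ Int
let y : Bool
  unify Int ~ Int
  unify Int ~ Int
  unify Int ~ Int
  unify Bool ~ Int
  FAIL: mismatch Bool ~ Int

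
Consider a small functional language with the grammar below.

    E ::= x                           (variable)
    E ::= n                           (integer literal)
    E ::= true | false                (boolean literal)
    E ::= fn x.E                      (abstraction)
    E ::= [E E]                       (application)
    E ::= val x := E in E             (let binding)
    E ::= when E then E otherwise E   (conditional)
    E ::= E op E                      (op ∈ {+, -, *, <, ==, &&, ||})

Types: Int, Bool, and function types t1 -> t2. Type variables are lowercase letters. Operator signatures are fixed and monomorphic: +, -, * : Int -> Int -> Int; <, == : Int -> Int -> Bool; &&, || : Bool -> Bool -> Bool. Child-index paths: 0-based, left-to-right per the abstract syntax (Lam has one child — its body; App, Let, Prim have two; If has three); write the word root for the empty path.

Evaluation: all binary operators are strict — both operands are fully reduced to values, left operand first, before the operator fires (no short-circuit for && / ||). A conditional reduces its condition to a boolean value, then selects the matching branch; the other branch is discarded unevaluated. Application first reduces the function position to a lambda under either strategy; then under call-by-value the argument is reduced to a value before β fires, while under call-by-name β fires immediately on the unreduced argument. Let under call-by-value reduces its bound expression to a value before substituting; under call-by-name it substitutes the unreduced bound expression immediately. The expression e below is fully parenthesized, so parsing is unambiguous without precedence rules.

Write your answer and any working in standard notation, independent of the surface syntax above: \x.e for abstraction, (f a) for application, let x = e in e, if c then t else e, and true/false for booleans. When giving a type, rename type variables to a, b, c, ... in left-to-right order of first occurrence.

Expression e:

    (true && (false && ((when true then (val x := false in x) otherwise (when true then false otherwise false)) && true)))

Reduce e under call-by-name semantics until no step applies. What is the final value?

Trace:
step 0: (true && (false && ((if true then (let x = false in x) else (if true then false else false)) && true)))
step 1: [if@1.1.0] (true && (false && ((let x = false in x) && true)))
step 2: [let@1.1.0] (true && (false && (false && true)))
step 3: [delta@1.1] (true && (false && false))
step 4: [delta@1] (true && false)
step 5: [delta@root] false

Answer: false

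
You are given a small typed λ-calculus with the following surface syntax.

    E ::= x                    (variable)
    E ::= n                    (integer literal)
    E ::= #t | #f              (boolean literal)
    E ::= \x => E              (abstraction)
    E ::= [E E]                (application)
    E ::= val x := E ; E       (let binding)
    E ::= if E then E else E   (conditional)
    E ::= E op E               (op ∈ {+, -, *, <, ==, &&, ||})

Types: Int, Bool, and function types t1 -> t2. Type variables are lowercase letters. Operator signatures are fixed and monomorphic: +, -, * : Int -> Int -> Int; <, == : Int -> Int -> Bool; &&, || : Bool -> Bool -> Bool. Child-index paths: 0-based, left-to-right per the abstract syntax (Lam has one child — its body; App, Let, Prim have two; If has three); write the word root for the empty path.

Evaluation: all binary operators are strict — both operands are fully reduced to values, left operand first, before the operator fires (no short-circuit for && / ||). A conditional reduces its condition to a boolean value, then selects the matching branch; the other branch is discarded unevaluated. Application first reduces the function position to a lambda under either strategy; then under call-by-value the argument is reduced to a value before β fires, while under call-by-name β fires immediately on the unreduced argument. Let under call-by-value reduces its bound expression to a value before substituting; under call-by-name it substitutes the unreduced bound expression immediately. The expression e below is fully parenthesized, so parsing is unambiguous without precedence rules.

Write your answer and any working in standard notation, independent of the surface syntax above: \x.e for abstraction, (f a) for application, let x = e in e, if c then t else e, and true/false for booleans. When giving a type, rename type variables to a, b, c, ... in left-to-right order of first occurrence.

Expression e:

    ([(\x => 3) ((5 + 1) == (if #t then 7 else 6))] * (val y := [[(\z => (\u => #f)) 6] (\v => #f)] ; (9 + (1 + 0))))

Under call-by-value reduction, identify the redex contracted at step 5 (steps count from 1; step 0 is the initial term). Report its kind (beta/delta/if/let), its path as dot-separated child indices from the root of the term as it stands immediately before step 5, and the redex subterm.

Answer: beta at 1.0.0 : ((\z.(\u.false)) 6)

Derivation:
step 0: (((\x.3) ((5 + 1) == (if true then 7 else 6))) * (let y = (((\z.(\u.false)) 6) (\v.false)) in (9 + (1 + 0))))
step 1: [delta@0.1.0] (((\x.3) (6 == (if true then 7 else 6))) * (let y = (((\z.(\u.false)) 6) (\v.false)) in (9 + (1 + 0))))
step 2: [if@0.1.1] (((\x.3) (6 == 7)) * (let y = (((\z.(\u.false)) 6) (\v.false)) in (9 + (1 + 0))))
step 3: [delta@0.1] (((\x.3) false) * (let y = (((\z.(\u.false)) 6) (\v.false)) in (9 + (1 + 0))))
step 4: [beta@0] (3 * (let y = (((\z.(\u.false)) 6) (\v.false)) in (9 + (1 + 0))))
step 5: [beta@1.0.0] (3 * (let y = ((\u.false) (\v.false)) in (9 + (1 + 0))))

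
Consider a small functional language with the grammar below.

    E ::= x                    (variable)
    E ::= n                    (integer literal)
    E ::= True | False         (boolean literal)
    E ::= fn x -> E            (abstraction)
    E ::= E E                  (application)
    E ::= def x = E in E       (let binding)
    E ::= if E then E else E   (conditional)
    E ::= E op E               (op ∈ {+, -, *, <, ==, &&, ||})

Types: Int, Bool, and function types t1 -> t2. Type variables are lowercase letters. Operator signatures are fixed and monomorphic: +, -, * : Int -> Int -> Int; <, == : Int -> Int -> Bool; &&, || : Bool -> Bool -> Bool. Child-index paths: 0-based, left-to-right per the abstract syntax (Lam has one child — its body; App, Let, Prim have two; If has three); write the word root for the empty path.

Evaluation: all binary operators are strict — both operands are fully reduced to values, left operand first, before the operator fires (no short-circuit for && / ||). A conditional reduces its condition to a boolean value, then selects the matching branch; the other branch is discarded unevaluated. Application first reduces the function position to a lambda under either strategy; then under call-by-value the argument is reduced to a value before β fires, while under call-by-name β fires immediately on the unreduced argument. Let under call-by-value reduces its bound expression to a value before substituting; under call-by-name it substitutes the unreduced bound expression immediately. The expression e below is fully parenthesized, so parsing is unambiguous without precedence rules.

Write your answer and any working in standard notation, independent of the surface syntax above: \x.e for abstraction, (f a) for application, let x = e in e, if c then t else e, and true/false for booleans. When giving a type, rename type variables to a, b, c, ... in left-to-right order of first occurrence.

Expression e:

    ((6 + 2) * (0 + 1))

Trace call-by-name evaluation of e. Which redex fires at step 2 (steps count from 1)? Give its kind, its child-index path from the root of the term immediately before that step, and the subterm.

Working:
step 0: ((6 + 2) * (0 + 1))
step 1: [delta@0] (8 * (0 + 1))
step 2: [delta@1] (8 * 1)

Answer: delta at 1 : (0 + 1)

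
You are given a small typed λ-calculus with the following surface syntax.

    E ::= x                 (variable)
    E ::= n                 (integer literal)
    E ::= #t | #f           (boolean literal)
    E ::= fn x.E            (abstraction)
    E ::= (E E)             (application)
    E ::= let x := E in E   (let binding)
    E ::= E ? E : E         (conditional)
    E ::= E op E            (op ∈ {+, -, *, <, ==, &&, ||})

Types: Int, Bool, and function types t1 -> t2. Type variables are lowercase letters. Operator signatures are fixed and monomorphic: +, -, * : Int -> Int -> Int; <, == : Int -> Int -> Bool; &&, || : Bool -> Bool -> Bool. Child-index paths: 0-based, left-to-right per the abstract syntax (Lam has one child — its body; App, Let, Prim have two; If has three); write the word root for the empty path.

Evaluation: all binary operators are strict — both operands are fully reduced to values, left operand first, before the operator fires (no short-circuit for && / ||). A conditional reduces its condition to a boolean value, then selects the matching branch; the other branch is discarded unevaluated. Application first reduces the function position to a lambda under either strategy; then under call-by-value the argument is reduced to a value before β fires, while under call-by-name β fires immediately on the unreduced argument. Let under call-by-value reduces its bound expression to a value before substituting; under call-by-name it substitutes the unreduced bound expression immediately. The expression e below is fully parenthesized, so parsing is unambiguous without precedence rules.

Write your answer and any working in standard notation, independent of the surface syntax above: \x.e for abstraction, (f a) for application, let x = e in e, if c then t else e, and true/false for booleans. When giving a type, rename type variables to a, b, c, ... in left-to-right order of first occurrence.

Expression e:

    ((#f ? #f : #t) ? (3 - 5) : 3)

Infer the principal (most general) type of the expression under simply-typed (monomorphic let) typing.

Trace:
  unify Bool ~ Bool
  unify Bool ~ Bool
  unify Bool ~ Bool
  unify Int ~ Int
  unify Int ~ Int
  unify Int ~ Int

Answer: Int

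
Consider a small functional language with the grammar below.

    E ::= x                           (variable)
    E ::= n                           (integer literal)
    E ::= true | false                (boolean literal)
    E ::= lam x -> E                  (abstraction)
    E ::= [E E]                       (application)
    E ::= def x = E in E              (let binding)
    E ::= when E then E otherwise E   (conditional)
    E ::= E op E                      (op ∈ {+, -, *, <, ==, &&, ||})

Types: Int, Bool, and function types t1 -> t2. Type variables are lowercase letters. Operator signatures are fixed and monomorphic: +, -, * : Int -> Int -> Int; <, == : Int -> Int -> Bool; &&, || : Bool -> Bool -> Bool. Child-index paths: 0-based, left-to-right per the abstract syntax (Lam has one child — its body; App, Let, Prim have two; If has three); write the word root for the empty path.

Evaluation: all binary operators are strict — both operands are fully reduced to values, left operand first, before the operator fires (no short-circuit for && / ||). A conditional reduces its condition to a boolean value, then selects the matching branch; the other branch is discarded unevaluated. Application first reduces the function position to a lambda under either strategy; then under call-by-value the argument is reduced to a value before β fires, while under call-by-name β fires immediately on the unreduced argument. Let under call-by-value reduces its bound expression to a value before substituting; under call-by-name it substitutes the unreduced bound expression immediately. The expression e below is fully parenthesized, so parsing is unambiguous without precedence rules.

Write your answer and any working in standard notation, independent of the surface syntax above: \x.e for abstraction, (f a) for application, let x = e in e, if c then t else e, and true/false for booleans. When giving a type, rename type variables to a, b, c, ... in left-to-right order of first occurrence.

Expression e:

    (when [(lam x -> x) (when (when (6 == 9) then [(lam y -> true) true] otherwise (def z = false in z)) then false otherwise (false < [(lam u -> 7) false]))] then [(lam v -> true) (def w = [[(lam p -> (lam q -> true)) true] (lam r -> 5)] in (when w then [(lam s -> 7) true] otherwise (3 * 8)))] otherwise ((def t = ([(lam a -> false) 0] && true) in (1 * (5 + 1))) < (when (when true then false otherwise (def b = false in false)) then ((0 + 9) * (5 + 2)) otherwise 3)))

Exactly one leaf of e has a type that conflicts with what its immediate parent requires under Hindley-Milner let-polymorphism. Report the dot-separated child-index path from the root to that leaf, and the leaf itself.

Answer: 0.1.2.0 : false

Trace:
x : a
\x._ : a -> a
  unify Int ~ Int
  unify Int ~ Int
  unify Bool ~ Bool
\y._ : b -> Bool
  unify b -> Bool ~ Bool -> c
  unify b ~ Bool
  unify Bool ~ c
_ _ : Bool
let z : Bool
z : Bool
  unify Bool ~ Bool
  unify Bool ~ Bool
  unify Bool ~ Int
  FAIL: mismatch Bool ~ Int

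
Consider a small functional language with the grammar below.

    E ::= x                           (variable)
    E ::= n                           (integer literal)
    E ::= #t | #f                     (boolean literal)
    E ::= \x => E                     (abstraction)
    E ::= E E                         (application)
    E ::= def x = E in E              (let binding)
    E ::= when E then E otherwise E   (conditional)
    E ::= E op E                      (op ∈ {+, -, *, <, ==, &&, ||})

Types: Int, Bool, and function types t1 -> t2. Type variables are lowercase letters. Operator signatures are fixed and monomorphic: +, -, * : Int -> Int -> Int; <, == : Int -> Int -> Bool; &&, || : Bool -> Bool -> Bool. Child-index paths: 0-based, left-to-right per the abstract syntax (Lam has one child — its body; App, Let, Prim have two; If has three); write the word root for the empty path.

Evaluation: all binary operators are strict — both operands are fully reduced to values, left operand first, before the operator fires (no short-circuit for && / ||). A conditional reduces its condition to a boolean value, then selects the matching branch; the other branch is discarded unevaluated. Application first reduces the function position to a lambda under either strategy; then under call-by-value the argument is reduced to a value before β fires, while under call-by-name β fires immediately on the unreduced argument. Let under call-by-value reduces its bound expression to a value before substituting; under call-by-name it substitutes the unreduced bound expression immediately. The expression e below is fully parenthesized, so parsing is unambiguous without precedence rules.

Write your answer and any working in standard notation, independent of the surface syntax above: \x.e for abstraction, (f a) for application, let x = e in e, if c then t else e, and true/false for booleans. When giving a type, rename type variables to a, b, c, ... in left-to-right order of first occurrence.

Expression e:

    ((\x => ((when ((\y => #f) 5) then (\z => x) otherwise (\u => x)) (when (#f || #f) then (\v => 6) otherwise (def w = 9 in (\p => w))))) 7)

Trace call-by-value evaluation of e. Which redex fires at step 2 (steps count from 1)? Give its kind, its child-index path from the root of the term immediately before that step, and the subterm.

Answer: beta at 0.0 : ((\y.false) 5)

Trace:
step 0: ((\x.((if ((\y.false) 5) then (\z.x) else (\u.x)) (if (false || false) then (\v.6) else (let w = 9 in (\p.w))))) 7)
step 1: [beta@root] ((if ((\y.false) 5) then (\z.7) else (\u.7)) (if (false || false) then (\v.6) else (let w = 9 in (\p.w))))
step 2: [beta@0.0] ((if false then (\z.7) else (\u.7)) (if (false || false) then (\v.6) else (let w = 9 in (\p.w))))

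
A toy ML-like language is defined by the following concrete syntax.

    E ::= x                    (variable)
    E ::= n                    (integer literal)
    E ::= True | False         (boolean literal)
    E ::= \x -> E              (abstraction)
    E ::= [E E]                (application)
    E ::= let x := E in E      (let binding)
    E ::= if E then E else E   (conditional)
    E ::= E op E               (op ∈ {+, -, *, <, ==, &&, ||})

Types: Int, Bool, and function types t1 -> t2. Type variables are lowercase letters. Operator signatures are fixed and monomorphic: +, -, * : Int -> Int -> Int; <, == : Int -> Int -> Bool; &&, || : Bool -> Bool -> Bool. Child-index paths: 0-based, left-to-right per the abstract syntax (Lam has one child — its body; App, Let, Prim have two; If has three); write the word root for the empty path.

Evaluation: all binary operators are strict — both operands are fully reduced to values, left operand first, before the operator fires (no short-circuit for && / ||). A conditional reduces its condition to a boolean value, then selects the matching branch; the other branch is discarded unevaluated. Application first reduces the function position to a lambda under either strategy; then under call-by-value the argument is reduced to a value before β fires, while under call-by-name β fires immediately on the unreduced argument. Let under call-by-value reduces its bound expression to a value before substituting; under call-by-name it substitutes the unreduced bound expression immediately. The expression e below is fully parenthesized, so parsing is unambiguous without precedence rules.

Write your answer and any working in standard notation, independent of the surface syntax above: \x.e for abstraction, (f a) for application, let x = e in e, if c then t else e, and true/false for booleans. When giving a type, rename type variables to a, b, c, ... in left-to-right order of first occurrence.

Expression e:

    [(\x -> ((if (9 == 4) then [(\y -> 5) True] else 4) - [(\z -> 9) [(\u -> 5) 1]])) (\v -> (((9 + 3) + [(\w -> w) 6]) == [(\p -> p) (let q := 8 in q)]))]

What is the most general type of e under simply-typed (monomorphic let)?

Answer: Int

Working:
  unify Int ~ Int
  unify Int ~ Int
  unify Bool ~ Bool
\y._ : b -> Int
  unify b -> Int ~ Bool -> c
  unify b ~ Bool
  unify Int ~ c
_ _ : Int
  unify Int ~ Int
  unify Int ~ Int
\z._ : d -> Int
\u._ : e -> Int
  unify e -> Int ~ Int -> f
  unify e ~ Int
  unify Int ~ f
_ _ : Int
  unify d -> Int ~ Int -> g
  unify d ~ Int
  unify Int ~ g
_ _ : Int
  unify Int ~ Int
\x._ : a -> Int
  unify Int ~ Int
  unify Int ~ Int
  unify Int ~ Int
w : i
\w._ : i -> i
  unify i -> i ~ Int -> j
  unify i ~ Int
  unify Int ~ j
_ _ : Int
  unify Int ~ Int
  unify Int ~ Int
p : k
\p._ : k -> k
let q : Int
q : Int
  unify k -> k ~ Int -> l
  unify k ~ Int
  unify Int ~ l
_ _ : Int
  unify Int ~ Int
\v._ : h -> Bool
  unify a -> Int ~ (h -> Bool) -> m
  unify a ~ h -> Bool
  unify Int ~ m
_ _ : Int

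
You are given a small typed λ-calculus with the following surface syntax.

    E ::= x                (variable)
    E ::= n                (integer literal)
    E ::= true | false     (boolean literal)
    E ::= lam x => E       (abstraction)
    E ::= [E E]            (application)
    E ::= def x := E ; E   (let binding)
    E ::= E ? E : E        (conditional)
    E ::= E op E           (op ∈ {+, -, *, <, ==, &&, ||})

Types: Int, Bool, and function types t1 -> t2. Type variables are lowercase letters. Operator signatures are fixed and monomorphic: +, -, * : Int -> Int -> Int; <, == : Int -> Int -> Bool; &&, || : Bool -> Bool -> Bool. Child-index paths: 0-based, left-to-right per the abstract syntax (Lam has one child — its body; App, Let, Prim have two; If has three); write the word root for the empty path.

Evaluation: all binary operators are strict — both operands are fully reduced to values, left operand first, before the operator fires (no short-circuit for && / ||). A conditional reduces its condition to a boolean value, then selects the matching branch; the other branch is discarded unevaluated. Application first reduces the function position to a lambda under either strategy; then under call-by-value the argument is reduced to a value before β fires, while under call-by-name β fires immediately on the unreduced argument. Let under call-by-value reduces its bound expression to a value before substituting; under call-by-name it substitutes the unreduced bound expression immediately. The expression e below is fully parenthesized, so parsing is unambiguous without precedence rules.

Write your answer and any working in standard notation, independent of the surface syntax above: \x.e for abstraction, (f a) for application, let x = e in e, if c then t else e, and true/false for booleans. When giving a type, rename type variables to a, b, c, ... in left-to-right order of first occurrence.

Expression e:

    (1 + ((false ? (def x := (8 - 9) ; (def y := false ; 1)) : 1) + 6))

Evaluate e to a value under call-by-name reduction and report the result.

Trace:
step 0: (1 + ((if false then (let x = (8 - 9) in (let y = false in 1)) else 1) + 6))
step 1: [if@1.0] (1 + (1 + 6))
step 2: [delta@1] (1 + 7)
step 3: [delta@root] 8

Answer: 8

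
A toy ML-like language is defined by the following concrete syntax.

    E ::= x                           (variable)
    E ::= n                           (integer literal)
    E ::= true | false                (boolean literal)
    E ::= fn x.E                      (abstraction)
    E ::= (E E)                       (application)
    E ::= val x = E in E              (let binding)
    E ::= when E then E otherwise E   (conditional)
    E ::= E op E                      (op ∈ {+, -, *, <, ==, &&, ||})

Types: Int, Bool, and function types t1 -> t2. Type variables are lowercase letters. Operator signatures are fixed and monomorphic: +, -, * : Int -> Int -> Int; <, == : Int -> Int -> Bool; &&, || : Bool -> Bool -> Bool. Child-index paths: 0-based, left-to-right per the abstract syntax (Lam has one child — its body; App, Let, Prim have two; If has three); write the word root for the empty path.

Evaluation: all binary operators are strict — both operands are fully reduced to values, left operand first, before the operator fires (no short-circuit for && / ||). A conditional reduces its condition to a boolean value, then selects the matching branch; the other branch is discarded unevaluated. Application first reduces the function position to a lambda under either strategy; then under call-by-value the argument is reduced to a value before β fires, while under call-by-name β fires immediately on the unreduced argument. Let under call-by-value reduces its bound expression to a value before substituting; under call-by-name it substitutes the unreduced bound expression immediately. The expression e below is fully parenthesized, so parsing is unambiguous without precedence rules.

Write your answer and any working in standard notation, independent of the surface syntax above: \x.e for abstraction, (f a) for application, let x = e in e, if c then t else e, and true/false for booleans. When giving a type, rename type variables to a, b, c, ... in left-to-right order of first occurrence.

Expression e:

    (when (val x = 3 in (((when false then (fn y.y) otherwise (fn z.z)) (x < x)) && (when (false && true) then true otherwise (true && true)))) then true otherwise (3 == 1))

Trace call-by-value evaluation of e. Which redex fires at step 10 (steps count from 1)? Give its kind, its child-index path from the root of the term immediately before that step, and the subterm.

Working:
step 0: (if (let x = 3 in (((if false then (\y.y) else (\z.z)) (x < x)) && (if (false && true) then true else (true && true)))) then true else (3 == 1))
step 1: [let@0] (if (((if false then (\y.y) else (\z.z)) (3 < 3)) && (if (false && true) then true else (true && true))) then true else (3 == 1))
step 2: [if@0.0.0] (if (((\z.z) (3 < 3)) && (if (false && true) then true else (true && true))) then true else (3 == 1))
step 3: [delta@0.0.1] (if (((\z.z) false) && (if (false && true) then true else (true && true))) then true else (3 == 1))
step 4: [beta@0.0] (if (false && (if (false && true) then true else (true && true))) then true else (3 == 1))
step 5: [delta@0.1.0] (if (false && (if false then true else (true && true))) then true else (3 == 1))
step 6: [if@0.1] (if (false && (true && true)) then true else (3 == 1))
step 7: [delta@0.1] (if (false && true) then true else (3 == 1))
step 8: [delta@0] (if false then true else (3 == 1))
step 9: [if@root] (3 == 1)
step 10: [delta@root] false

Answer: delta at root : (3 == 1)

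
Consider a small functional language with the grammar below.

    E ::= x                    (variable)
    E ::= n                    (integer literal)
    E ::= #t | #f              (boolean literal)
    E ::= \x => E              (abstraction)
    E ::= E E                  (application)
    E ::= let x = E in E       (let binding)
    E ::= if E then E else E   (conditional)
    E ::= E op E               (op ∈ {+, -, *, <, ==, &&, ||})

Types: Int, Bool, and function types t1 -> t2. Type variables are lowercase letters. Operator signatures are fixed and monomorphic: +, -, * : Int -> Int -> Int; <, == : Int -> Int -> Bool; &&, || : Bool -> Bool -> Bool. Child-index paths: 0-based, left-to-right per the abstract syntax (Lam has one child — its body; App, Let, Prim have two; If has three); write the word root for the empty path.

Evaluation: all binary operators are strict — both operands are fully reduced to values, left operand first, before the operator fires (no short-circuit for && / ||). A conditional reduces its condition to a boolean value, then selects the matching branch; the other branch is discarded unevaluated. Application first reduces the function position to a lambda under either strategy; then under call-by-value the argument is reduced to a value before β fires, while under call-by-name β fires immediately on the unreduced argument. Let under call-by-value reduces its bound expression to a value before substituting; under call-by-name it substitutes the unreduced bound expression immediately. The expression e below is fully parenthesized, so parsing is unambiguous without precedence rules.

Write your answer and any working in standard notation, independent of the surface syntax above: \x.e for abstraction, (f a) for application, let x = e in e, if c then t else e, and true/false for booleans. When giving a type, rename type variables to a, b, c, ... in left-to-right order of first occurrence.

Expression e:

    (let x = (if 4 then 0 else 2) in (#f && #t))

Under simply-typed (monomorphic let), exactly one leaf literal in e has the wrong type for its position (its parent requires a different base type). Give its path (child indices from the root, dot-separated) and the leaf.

Derivation:
  unify Int ~ Bool
  FAIL: mismatch Int ~ Bool

Answer: 0.0 : 4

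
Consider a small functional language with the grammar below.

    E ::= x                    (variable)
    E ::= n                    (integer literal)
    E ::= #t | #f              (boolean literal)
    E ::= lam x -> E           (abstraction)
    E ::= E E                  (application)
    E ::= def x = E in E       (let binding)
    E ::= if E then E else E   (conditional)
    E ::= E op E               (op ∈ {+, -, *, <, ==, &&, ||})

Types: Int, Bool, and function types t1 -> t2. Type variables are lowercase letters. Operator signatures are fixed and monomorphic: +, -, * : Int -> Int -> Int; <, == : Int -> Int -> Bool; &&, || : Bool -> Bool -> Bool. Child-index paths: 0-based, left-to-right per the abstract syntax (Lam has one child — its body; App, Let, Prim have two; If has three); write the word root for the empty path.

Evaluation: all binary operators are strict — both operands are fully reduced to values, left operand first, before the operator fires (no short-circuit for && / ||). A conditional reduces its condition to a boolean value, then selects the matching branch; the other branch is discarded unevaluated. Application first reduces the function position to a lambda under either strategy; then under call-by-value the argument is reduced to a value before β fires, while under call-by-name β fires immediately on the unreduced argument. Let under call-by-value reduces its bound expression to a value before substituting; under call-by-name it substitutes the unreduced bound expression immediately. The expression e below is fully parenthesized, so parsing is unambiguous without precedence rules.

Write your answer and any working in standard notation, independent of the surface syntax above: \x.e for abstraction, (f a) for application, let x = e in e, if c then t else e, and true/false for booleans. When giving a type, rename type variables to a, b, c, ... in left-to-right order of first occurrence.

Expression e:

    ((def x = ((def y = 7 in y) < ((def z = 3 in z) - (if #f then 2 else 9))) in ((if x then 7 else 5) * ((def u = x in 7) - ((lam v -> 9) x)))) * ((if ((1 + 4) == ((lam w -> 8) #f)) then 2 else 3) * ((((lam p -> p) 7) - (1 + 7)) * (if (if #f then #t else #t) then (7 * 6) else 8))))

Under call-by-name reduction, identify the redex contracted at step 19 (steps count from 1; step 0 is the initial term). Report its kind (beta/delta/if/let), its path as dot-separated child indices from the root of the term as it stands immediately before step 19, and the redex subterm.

Trace:
step 0: ((let x = ((let y = 7 in y) < ((let z = 3 in z) - (if false then 2 else 9))) in ((if x then 7 else 5) * ((let u = x in 7) - ((\v.9) x)))) * ((if ((1 + 4) == ((\w.8) false)) then 2 else 3) * ((((\p.p) 7) - (1 + 7)) * (if (if false then true else true) then (7 * 6) else 8))))
step 1: [let@0] (((if ((let y = 7 in y) < ((let z = 3 in z) - (if false then 2 else 9))) then 7 else 5) * ((let u = ((let y = 7 in y) < ((let z = 3 in z) - (if false then 2 else 9))) in 7) - ((\v.9) ((let y = 7 in y) < ((let z = 3 in z) - (if false then 2 else 9)))))) * ((if ((1 + 4) == ((\w.8) false)) then 2 else 3) * ((((\p.p) 7) - (1 + 7)) * (if (if false then true else true) then (7 * 6) else 8))))
step 2: [let@0.0.0.0] (((if (7 < ((let z = 3 in z) - (if false then 2 else 9))) then 7 else 5) * ((let u = ((let y = 7 in y) < ((let z = 3 in z) - (if false then 2 else 9))) in 7) - ((\v.9) ((let y = 7 in y) < ((let z = 3 in z) - (if false then 2 else 9)))))) * ((if ((1 + 4) == ((\w.8) false)) then 2 else 3) * ((((\p.p) 7) - (1 + 7)) * (if (if false then true else true) then (7 * 6) else 8))))
step 3: [let@0.0.0.1.0] (((if (7 < (3 - (if false then 2 else 9))) then 7 else 5) * ((let u = ((let y = 7 in y) < ((let z = 3 in z) - (if false then 2 else 9))) in 7) - ((\v.9) ((let y = 7 in y) < ((let z = 3 in z) - (if false then 2 else 9)))))) * ((if ((1 + 4) == ((\w.8) false)) then 2 else 3) * ((((\p.p) 7) - (1 + 7)) * (if (if false then true else true) then (7 * 6) else 8))))
step 4: [if@0.0.0.1.1] (((if (7 < (3 - 9)) then 7 else 5) * ((let u = ((let y = 7 in y) < ((let z = 3 in z) - (if false then 2 else 9))) in 7) - ((\v.9) ((let y = 7 in y) < ((let z = 3 in z) - (if false then 2 else 9)))))) * ((if ((1 + 4) == ((\w.8) false)) then 2 else 3) * ((((\p.p) 7) - (1 + 7)) * (if (if false then true else true) then (7 * 6) else 8))))
step 5: [delta@0.0.0.1] (((if (7 < -6) then 7 else 5) * ((let u = ((let y = 7 in y) < ((let z = 3 in z) - (if false then 2 else 9))) in 7) - ((\v.9) ((let y = 7 in y) < ((let z = 3 in z) - (if false then 2 else 9)))))) * ((if ((1 + 4) == ((\w.8) false)) then 2 else 3) * ((((\p.p) 7) - (1 + 7)) * (if (if false then true else true) then (7 * 6) else 8))))
step 6: [delta@0.0.0] (((if false then 7 else 5) * ((let u = ((let y = 7 in y) < ((let z = 3 in z) - (if false then 2 else 9))) in 7) - ((\v.9) ((let y = 7 in y) < ((let z = 3 in z) - (if false then 2 else 9)))))) * ((if ((1 + 4) == ((\w.8) false)) then 2 else 3) * ((((\p.p) 7) - (1 + 7)) * (if (if false then true else true) then (7 * 6) else 8))))
step 7: [if@0.0] ((5 * ((let u = ((let y = 7 in y) < ((let z = 3 in z) - (if false then 2 else 9))) in 7) - ((\v.9) ((let y = 7 in y) < ((let z = 3 in z) - (if false then 2 else 9)))))) * ((if ((1 + 4) == ((\w.8) false)) then 2 else 3) * ((((\p.p) 7) - (1 + 7)) * (if (if false then true else true) then (7 * 6) else 8))))
step 8: [let@0.1.0] ((5 * (7 - ((\v.9) ((let y = 7 in y) < ((let z = 3 in z) - (if false then 2 else 9)))))) * ((if ((1 + 4) == ((\w.8) false)) then 2 else 3) * ((((\p.p) 7) - (1 + 7)) * (if (if false then true else true) then (7 * 6) else 8))))
step 9: [beta@0.1.1] ((5 * (7 - 9)) * ((if ((1 + 4) == ((\w.8) false)) then 2 else 3) * ((((\p.p) 7) - (1 + 7)) * (if (if false then true else true) then (7 * 6) else 8))))
step 10: [delta@0.1] ((5 * -2) * ((if ((1 + 4) == ((\w.8) false)) then 2 else 3) * ((((\p.p) 7) - (1 + 7)) * (if (if false then true else true) then (7 * 6) else 8))))
step 11: [delta@0] (-10 * ((if ((1 + 4) == ((\w.8) false)) then 2 else 3) * ((((\p.p) 7) - (1 + 7)) * (if (if false then true else true) then (7 * 6) else 8))))
step 12: [delta@1.0.0.0] (-10 * ((if (5 == ((\w.8) false)) then 2 else 3) * ((((\p.p) 7) - (1 + 7)) * (if (if false then true else true) then (7 * 6) else 8))))
step 13: [beta@1.0.0.1] (-10 * ((if (5 == 8) then 2 else 3) * ((((\p.p) 7) - (1 + 7)) * (if (if false then true else true) then (7 * 6) else 8))))
step 14: [delta@1.0.0] (-10 * ((if false then 2 else 3) * ((((\p.p) 7) - (1 + 7)) * (if (if false then true else true) then (7 * 6) else 8))))
step 15: [if@1.0] (-10 * (3 * ((((\p.p) 7) - (1 + 7)) * (if (if false then true else true) then (7 * 6) else 8))))
step 16: [beta@1.1.0.0] (-10 * (3 * ((7 - (1 + 7)) * (if (if false then true else true) then (7 * 6) else 8))))
step 17: [delta@1.1.0.1] (-10 * (3 * ((7 - 8) * (if (if false then true else true) then (7 * 6) else 8))))
step 18: [delta@1.1.0] (-10 * (3 * (-1 * (if (if false then true else true) then (7 * 6) else 8))))
step 19: [if@1.1.1.0] (-10 * (3 * (-1 * (if true then (7 * 6) else 8))))

Answer: if at 1.1.1.0 : (if false then true else true)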